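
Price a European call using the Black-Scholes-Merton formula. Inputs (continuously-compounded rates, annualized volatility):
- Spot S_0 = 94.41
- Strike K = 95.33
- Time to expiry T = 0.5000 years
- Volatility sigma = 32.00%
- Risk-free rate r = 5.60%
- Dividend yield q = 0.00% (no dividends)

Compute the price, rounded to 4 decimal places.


Answer: Price = 9.3107

Derivation:
d1 = (ln(S/K) + (r - q + 0.5*sigma^2) * T) / (sigma * sqrt(T)) = 0.19402322
d2 = d1 - sigma * sqrt(T) = -0.03225095
exp(-rT) = 0.97238837; exp(-qT) = 1.00000000
C = S_0 * exp(-qT) * N(d1) - K * exp(-rT) * N(d2)
N(d1) = 0.57692115; N(d2) = 0.48713596
C = 94.4100 * 1.00000000 * 0.57692115 - 95.3300 * 0.97238837 * 0.48713596 = 9.3107


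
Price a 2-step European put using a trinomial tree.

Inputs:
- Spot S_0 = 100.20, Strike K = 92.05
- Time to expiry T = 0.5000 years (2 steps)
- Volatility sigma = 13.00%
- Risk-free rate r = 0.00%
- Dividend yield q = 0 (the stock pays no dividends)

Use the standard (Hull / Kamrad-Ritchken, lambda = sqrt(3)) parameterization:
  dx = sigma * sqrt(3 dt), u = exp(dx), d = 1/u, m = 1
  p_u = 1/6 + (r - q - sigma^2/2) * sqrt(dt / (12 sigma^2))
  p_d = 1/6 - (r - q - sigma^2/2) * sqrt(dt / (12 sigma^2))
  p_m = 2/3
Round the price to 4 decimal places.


dt = T/N = 0.250000; dx = sigma*sqrt(3*dt) = 0.112583
u = exp(dx) = 1.119165; d = 1/u = 0.893523
p_u = 0.157285, p_m = 0.666667, p_d = 0.176049
Discount per step: exp(-r*dt) = 1.000000
Stock lattice S(k, j) with j the centered position index:
  k=0: S(0,+0) = 100.2000
  k=1: S(1,-1) = 89.5310; S(1,+0) = 100.2000; S(1,+1) = 112.1404
  k=2: S(2,-2) = 79.9980; S(2,-1) = 89.5310; S(2,+0) = 100.2000; S(2,+1) = 112.1404; S(2,+2) = 125.5036
Terminal payoffs V(N, j) = max(K - S_T, 0):
  V(2,-2) = 12.052004; V(2,-1) = 2.519004; V(2,+0) = 0.000000; V(2,+1) = 0.000000; V(2,+2) = 0.000000
Backward induction: V(k, j) = exp(-r*dt) * [p_u * V(k+1, j+1) + p_m * V(k+1, j) + p_d * V(k+1, j-1)]
  V(1,-1) = exp(-r*dt) * [p_u*0.000000 + p_m*2.519004 + p_d*12.052004] = 3.801075
  V(1,+0) = exp(-r*dt) * [p_u*0.000000 + p_m*0.000000 + p_d*2.519004] = 0.443467
  V(1,+1) = exp(-r*dt) * [p_u*0.000000 + p_m*0.000000 + p_d*0.000000] = 0.000000
  V(0,+0) = exp(-r*dt) * [p_u*0.000000 + p_m*0.443467 + p_d*3.801075] = 0.964819

Answer: Price = V(0,0) = 0.9648


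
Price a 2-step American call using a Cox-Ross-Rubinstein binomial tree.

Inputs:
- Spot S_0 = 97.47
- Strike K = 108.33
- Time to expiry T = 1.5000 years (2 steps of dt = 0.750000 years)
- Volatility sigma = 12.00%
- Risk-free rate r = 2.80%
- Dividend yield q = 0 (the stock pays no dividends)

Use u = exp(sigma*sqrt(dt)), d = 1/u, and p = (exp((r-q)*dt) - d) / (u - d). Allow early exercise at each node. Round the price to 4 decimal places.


Answer: Price = V(0,0) = 3.7083

Derivation:
dt = T/N = 0.750000
u = exp(sigma*sqrt(dt)) = 1.109515; d = 1/u = 0.901295
p = (exp((r-q)*dt) - d) / (u - d) = 0.575964
Discount per step: exp(-r*dt) = 0.979219
Stock lattice S(k, i) with i counting down-moves:
  k=0: S(0,0) = 97.4700
  k=1: S(1,0) = 108.1444; S(1,1) = 87.8492
  k=2: S(2,0) = 119.9879; S(2,1) = 97.4700; S(2,2) = 79.1780
Terminal payoffs V(N, i) = max(S_T - K, 0):
  V(2,0) = 11.657880; V(2,1) = 0.000000; V(2,2) = 0.000000
Backward induction: V(k, i) = exp(-r*dt) * [p * V(k+1, i) + (1-p) * V(k+1, i+1)]; then take max(V_cont, immediate exercise) for American.
  V(1,0) = exp(-r*dt) * [p*11.657880 + (1-p)*0.000000] = 6.574981; exercise = 0.000000; V(1,0) = max -> 6.574981
  V(1,1) = exp(-r*dt) * [p*0.000000 + (1-p)*0.000000] = 0.000000; exercise = 0.000000; V(1,1) = max -> 0.000000
  V(0,0) = exp(-r*dt) * [p*6.574981 + (1-p)*0.000000] = 3.708253; exercise = 0.000000; V(0,0) = max -> 3.708253


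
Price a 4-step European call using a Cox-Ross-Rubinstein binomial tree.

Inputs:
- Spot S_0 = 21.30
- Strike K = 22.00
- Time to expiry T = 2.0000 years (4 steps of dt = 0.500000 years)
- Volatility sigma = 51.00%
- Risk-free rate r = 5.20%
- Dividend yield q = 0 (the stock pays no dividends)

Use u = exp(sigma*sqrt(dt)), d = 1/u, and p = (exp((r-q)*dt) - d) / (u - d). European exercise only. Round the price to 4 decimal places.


Answer: Price = V(0,0) = 6.3167

Derivation:
dt = T/N = 0.500000
u = exp(sigma*sqrt(dt)) = 1.434225; d = 1/u = 0.697241
p = (exp((r-q)*dt) - d) / (u - d) = 0.446550
Discount per step: exp(-r*dt) = 0.974335
Stock lattice S(k, i) with i counting down-moves:
  k=0: S(0,0) = 21.3000
  k=1: S(1,0) = 30.5490; S(1,1) = 14.8512
  k=2: S(2,0) = 43.8141; S(2,1) = 21.3000; S(2,2) = 10.3549
  k=3: S(3,0) = 62.8393; S(3,1) = 30.5490; S(3,2) = 14.8512; S(3,3) = 7.2198
  k=4: S(4,0) = 90.1257; S(4,1) = 43.8141; S(4,2) = 21.3000; S(4,3) = 10.3549; S(4,4) = 5.0340
Terminal payoffs V(N, i) = max(S_T - K, 0):
  V(4,0) = 68.125659; V(4,1) = 21.814113; V(4,2) = 0.000000; V(4,3) = 0.000000; V(4,4) = 0.000000
Backward induction: V(k, i) = exp(-r*dt) * [p * V(k+1, i) + (1-p) * V(k+1, i+1)].
  V(3,0) = exp(-r*dt) * [p*68.125659 + (1-p)*21.814113] = 41.403914
  V(3,1) = exp(-r*dt) * [p*21.814113 + (1-p)*0.000000] = 9.491087
  V(3,2) = exp(-r*dt) * [p*0.000000 + (1-p)*0.000000] = 0.000000
  V(3,3) = exp(-r*dt) * [p*0.000000 + (1-p)*0.000000] = 0.000000
  V(2,0) = exp(-r*dt) * [p*41.403914 + (1-p)*9.491087] = 23.132429
  V(2,1) = exp(-r*dt) * [p*9.491087 + (1-p)*0.000000] = 4.129470
  V(2,2) = exp(-r*dt) * [p*0.000000 + (1-p)*0.000000] = 0.000000
  V(1,0) = exp(-r*dt) * [p*23.132429 + (1-p)*4.129470] = 12.291472
  V(1,1) = exp(-r*dt) * [p*4.129470 + (1-p)*0.000000] = 1.796688
  V(0,0) = exp(-r*dt) * [p*12.291472 + (1-p)*1.796688] = 6.316744


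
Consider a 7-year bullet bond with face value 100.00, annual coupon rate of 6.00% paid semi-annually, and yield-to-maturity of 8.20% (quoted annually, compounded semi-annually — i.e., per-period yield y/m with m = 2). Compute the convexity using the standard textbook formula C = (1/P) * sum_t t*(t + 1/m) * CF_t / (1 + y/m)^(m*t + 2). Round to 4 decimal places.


Answer: Convexity = 36.9331

Derivation:
Coupon per period c = face * coupon_rate / m = 3.000000
Periods per year m = 2; per-period yield y/m = 0.041000
Number of cashflows N = 14
Cashflows (t years, CF_t, discount factor 1/(1+y/m)^(m*t), PV):
  t = 0.5000: CF_t = 3.000000, DF = 0.960615, PV = 2.881844
  t = 1.0000: CF_t = 3.000000, DF = 0.922781, PV = 2.768342
  t = 1.5000: CF_t = 3.000000, DF = 0.886437, PV = 2.659311
  t = 2.0000: CF_t = 3.000000, DF = 0.851524, PV = 2.554573
  t = 2.5000: CF_t = 3.000000, DF = 0.817987, PV = 2.453961
  t = 3.0000: CF_t = 3.000000, DF = 0.785770, PV = 2.357311
  t = 3.5000: CF_t = 3.000000, DF = 0.754823, PV = 2.264468
  t = 4.0000: CF_t = 3.000000, DF = 0.725094, PV = 2.175281
  t = 4.5000: CF_t = 3.000000, DF = 0.696536, PV = 2.089607
  t = 5.0000: CF_t = 3.000000, DF = 0.669103, PV = 2.007308
  t = 5.5000: CF_t = 3.000000, DF = 0.642750, PV = 1.928250
  t = 6.0000: CF_t = 3.000000, DF = 0.617435, PV = 1.852305
  t = 6.5000: CF_t = 3.000000, DF = 0.593117, PV = 1.779352
  t = 7.0000: CF_t = 103.000000, DF = 0.569757, PV = 58.684987
Price P = sum_t PV_t = 88.456899
Convexity numerator sum_t t*(t + 1/m) * CF_t / (1+y/m)^(m*t + 2):
  t = 0.5000: term = 1.329655
  t = 1.0000: term = 3.831860
  t = 1.5000: term = 7.361882
  t = 2.0000: term = 11.786555
  t = 2.5000: term = 16.983508
  t = 3.0000: term = 22.840453
  t = 3.5000: term = 29.254503
  t = 4.0000: term = 36.131539
  t = 4.5000: term = 43.385614
  t = 5.0000: term = 50.938388
  t = 5.5000: term = 58.718603
  t = 6.0000: term = 66.661587
  t = 6.5000: term = 74.708791
  t = 7.0000: term = 2843.052346
Convexity = (1/P) * sum = 3266.985284 / 88.456899 = 36.933075


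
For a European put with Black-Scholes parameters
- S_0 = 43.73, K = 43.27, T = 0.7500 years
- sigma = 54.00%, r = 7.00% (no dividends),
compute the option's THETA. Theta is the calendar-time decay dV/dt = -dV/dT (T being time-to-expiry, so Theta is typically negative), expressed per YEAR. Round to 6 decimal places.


Answer: Theta = -3.531374

Derivation:
d1 = 0.3687018932; d2 = -0.0989518249
phi(d1) = 0.3727269831; exp(-qT) = 1.0000000000; exp(-rT) = 0.9488543211
Theta = -S*exp(-qT)*phi(d1)*sigma/(2*sqrt(T)) + r*K*exp(-rT)*N(-d2) - q*S*exp(-qT)*N(-d1)
N(-d1) = 0.3561749687; N(-d2) = 0.5394117398; sqrt(T) = 0.8660254038
Term 1 = -43.7300 * 1.0000000000 * 0.3727269831 * 0.5400 / (2 * 0.8660254038) = -5.0816347221
Term 2 = 0.0700 * 43.2700 * 0.9488543211 * 0.5394117398 = 1.5502611698
Term 3 = 0 (no dividend yield, q = 0)
Theta = -5.0816347221 + (1.5502611698) + (0.0000000000) = -3.531374


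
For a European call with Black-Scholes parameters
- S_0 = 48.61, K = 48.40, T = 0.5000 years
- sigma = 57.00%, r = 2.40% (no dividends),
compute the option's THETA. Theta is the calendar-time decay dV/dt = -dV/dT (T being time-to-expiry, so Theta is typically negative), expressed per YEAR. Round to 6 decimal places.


Answer: Theta = -8.091034

Derivation:
d1 = 0.2420400643; d2 = -0.1610108010
phi(d1) = 0.3874260723; exp(-qT) = 1.0000000000; exp(-rT) = 0.9880717129
Theta = -S*exp(-qT)*phi(d1)*sigma/(2*sqrt(T)) - r*K*exp(-rT)*N(d2) + q*S*exp(-qT)*N(d1)
N(d1) = 0.5956254404; N(d2) = 0.4360424468; sqrt(T) = 0.7071067812
Term 1 = -48.6100 * 1.0000000000 * 0.3874260723 * 0.5700 / (2 * 0.7071067812) = -7.5905688284
Term 2 = -0.0240 * 48.4000 * 0.9880717129 * 0.4360424468 = -0.5004651464
Term 3 = 0 (no dividend yield, q = 0)
Theta = -7.5905688284 + (-0.5004651464) + (0.0000000000) = -8.091034


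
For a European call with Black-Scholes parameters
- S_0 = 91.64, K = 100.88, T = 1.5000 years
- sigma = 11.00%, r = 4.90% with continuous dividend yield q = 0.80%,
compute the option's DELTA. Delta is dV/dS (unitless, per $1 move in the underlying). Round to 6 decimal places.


d1 = -0.1891958716; d2 = -0.3239178074
phi(d1) = 0.3918657109; exp(-qT) = 0.9880717129; exp(-rT) = 0.9291361458
N(d1) = 0.4249696516
Delta = exp(-qT) * N(d1) = 0.9880717129 * 0.4249696516 = 0.419900

Answer: Delta = 0.419900


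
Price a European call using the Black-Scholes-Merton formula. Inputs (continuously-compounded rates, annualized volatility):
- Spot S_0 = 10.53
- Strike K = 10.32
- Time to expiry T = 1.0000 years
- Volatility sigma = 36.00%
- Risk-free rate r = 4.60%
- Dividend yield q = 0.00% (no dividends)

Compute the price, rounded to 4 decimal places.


d1 = (ln(S/K) + (r - q + 0.5*sigma^2) * T) / (sigma * sqrt(T)) = 0.36373491
d2 = d1 - sigma * sqrt(T) = 0.00373491
exp(-rT) = 0.95504196; exp(-qT) = 1.00000000
C = S_0 * exp(-qT) * N(d1) - K * exp(-rT) * N(d2)
N(d1) = 0.64197201; N(d2) = 0.50149001
C = 10.5300 * 1.00000000 * 0.64197201 - 10.3200 * 0.95504196 * 0.50149001 = 1.8173

Answer: Price = 1.8173


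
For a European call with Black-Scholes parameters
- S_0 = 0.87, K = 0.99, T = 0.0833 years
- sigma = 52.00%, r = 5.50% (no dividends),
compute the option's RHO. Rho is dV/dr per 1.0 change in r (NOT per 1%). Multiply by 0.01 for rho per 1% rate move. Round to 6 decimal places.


Answer: Rho = 0.014991

Derivation:
d1 = -0.7553790131; d2 = -0.9054600578
phi(d1) = 0.2999206738; exp(-qT) = 1.0000000000; exp(-rT) = 0.9954289791
N(d2) = 0.1826108555
Rho = K*T*exp(-rT)*N(d2) = 0.9900 * 0.0833 * 0.9954289791 * 0.1826108555 = 0.014991


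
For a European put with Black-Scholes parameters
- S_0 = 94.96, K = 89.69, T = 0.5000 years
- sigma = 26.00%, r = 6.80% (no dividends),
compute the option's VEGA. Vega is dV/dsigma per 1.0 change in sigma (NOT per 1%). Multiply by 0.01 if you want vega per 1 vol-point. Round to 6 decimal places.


Answer: Vega = 22.542683

Derivation:
d1 = 0.5874233569; d2 = 0.4035755938
phi(d1) = 0.3357220702; exp(-qT) = 1.0000000000; exp(-rT) = 0.9665715046
Vega = S * exp(-qT) * phi(d1) * sqrt(T) = 94.9600 * 1.0000000000 * 0.3357220702 * 0.7071067812 = 22.542683


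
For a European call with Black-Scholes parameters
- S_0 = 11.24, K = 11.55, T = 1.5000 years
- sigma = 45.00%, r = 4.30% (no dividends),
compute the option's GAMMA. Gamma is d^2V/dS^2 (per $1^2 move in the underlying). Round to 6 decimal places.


Answer: Gamma = 0.060716

Derivation:
d1 = 0.3432341288; d2 = -0.2079010634
phi(d1) = 0.3761213807; exp(-qT) = 1.0000000000; exp(-rT) = 0.9375361143
Gamma = exp(-qT) * phi(d1) / (S * sigma * sqrt(T)) = 1.0000000000 * 0.3761213807 / (11.2400 * 0.4500 * 1.2247448714) = 0.060716


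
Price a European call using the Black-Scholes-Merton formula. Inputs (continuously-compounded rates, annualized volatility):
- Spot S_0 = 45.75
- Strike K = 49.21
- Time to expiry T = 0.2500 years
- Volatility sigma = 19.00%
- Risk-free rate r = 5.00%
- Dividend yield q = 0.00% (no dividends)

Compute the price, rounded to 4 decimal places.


Answer: Price = 0.7121

Derivation:
d1 = (ln(S/K) + (r - q + 0.5*sigma^2) * T) / (sigma * sqrt(T)) = -0.58834277
d2 = d1 - sigma * sqrt(T) = -0.68334277
exp(-rT) = 0.98757780; exp(-qT) = 1.00000000
C = S_0 * exp(-qT) * N(d1) - K * exp(-rT) * N(d2)
N(d1) = 0.27815112; N(d2) = 0.24719514
C = 45.7500 * 1.00000000 * 0.27815112 - 49.2100 * 0.98757780 * 0.24719514 = 0.7121


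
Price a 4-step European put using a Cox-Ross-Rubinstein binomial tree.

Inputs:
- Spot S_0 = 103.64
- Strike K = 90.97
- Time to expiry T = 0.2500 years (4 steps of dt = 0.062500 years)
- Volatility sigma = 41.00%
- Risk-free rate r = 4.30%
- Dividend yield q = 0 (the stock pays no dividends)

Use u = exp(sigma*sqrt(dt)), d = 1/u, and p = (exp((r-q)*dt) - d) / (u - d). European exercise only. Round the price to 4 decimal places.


dt = T/N = 0.062500
u = exp(sigma*sqrt(dt)) = 1.107937; d = 1/u = 0.902578
p = (exp((r-q)*dt) - d) / (u - d) = 0.487502
Discount per step: exp(-r*dt) = 0.997316
Stock lattice S(k, i) with i counting down-moves:
  k=0: S(0,0) = 103.6400
  k=1: S(1,0) = 114.8266; S(1,1) = 93.5432
  k=2: S(2,0) = 127.2207; S(2,1) = 103.6400; S(2,2) = 84.4300
  k=3: S(3,0) = 140.9526; S(3,1) = 114.8266; S(3,2) = 93.5432; S(3,3) = 76.2047
  k=4: S(4,0) = 156.1666; S(4,1) = 127.2207; S(4,2) = 103.6400; S(4,3) = 84.4300; S(4,4) = 68.7807
Terminal payoffs V(N, i) = max(K - S_T, 0):
  V(4,0) = 0.000000; V(4,1) = 0.000000; V(4,2) = 0.000000; V(4,3) = 6.539952; V(4,4) = 22.189288
Backward induction: V(k, i) = exp(-r*dt) * [p * V(k+1, i) + (1-p) * V(k+1, i+1)].
  V(3,0) = exp(-r*dt) * [p*0.000000 + (1-p)*0.000000] = 0.000000
  V(3,1) = exp(-r*dt) * [p*0.000000 + (1-p)*0.000000] = 0.000000
  V(3,2) = exp(-r*dt) * [p*0.000000 + (1-p)*6.539952] = 3.342718
  V(3,3) = exp(-r*dt) * [p*6.539952 + (1-p)*22.189288] = 14.521130
  V(2,0) = exp(-r*dt) * [p*0.000000 + (1-p)*0.000000] = 0.000000
  V(2,1) = exp(-r*dt) * [p*0.000000 + (1-p)*3.342718] = 1.708539
  V(2,2) = exp(-r*dt) * [p*3.342718 + (1-p)*14.521130] = 9.047286
  V(1,0) = exp(-r*dt) * [p*0.000000 + (1-p)*1.708539] = 0.873273
  V(1,1) = exp(-r*dt) * [p*1.708539 + (1-p)*9.047286] = 5.454953
  V(0,0) = exp(-r*dt) * [p*0.873273 + (1-p)*5.454953] = 3.212730

Answer: Price = V(0,0) = 3.2127


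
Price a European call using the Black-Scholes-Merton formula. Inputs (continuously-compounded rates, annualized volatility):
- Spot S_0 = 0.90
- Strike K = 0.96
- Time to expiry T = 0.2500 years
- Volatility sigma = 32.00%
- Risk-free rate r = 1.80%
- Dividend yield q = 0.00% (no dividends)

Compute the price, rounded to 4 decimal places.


Answer: Price = 0.0354

Derivation:
d1 = (ln(S/K) + (r - q + 0.5*sigma^2) * T) / (sigma * sqrt(T)) = -0.29524076
d2 = d1 - sigma * sqrt(T) = -0.45524076
exp(-rT) = 0.99551011; exp(-qT) = 1.00000000
C = S_0 * exp(-qT) * N(d1) - K * exp(-rT) * N(d2)
N(d1) = 0.38390498; N(d2) = 0.32446802
C = 0.9000 * 1.00000000 * 0.38390498 - 0.9600 * 0.99551011 * 0.32446802 = 0.0354


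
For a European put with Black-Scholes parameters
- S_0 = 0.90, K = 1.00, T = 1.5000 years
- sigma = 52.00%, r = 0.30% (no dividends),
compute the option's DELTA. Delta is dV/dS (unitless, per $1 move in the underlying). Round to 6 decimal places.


Answer: Delta = -0.436415

Derivation:
d1 = 0.1600639239; d2 = -0.4768034092
phi(d1) = 0.3938643324; exp(-qT) = 1.0000000000; exp(-rT) = 0.9955101098
N(-d1) = 0.4364153596
Delta = -exp(-qT) * N(-d1) = -1.0000000000 * 0.4364153596 = -0.436415


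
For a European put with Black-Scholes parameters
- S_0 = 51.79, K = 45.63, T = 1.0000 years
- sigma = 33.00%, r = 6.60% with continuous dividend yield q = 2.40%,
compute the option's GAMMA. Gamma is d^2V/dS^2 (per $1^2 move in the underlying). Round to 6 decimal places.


d1 = 0.6760051076; d2 = 0.3460051076
phi(d1) = 0.3174515769; exp(-qT) = 0.9762857098; exp(-rT) = 0.9361308643
Gamma = exp(-qT) * phi(d1) / (S * sigma * sqrt(T)) = 0.9762857098 * 0.3174515769 / (51.7900 * 0.3300 * 1.0000000000) = 0.018134

Answer: Gamma = 0.018134


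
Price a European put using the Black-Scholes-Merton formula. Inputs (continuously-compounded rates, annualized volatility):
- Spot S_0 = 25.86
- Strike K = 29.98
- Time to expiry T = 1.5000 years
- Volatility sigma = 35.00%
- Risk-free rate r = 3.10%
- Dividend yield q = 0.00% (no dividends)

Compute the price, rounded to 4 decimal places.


Answer: Price = 6.1281

Derivation:
d1 = (ln(S/K) + (r - q + 0.5*sigma^2) * T) / (sigma * sqrt(T)) = -0.02206435
d2 = d1 - sigma * sqrt(T) = -0.45072505
exp(-rT) = 0.95456456; exp(-qT) = 1.00000000
P = K * exp(-rT) * N(-d2) - S_0 * exp(-qT) * N(-d1)
N(-d1) = 0.50880169; N(-d2) = 0.67390614
P = 29.9800 * 0.95456456 * 0.67390614 - 25.8600 * 1.00000000 * 0.50880169 = 6.1281


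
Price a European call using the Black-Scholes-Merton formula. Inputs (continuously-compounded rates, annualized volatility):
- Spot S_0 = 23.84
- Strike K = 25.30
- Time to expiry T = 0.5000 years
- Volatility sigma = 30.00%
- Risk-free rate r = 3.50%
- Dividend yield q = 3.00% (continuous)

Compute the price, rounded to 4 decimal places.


Answer: Price = 1.4267

Derivation:
d1 = (ln(S/K) + (r - q + 0.5*sigma^2) * T) / (sigma * sqrt(T)) = -0.16234961
d2 = d1 - sigma * sqrt(T) = -0.37448165
exp(-rT) = 0.98265224; exp(-qT) = 0.98511194
C = S_0 * exp(-qT) * N(d1) - K * exp(-rT) * N(d2)
N(d1) = 0.43551527; N(d2) = 0.35402300
C = 23.8400 * 0.98511194 * 0.43551527 - 25.3000 * 0.98265224 * 0.35402300 = 1.4267


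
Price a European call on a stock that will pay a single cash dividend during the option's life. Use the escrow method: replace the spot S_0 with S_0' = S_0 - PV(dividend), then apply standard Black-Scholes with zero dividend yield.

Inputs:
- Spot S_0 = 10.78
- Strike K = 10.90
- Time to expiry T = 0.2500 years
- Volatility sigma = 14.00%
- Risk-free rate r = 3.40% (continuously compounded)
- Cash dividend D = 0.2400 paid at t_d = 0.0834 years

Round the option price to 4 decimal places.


Answer: Price = 0.1833

Derivation:
PV(D) = D * exp(-r * t_d) = 0.2400 * 0.99716842 = 0.23932042
S_0' = S_0 - PV(D) = 10.7800 - 0.23932042 = 10.54067958
d1 = (ln(S_0'/K) + (r + sigma^2/2)*T) / (sigma*sqrt(T)) = -0.32243960
d2 = d1 - sigma*sqrt(T) = -0.39243960
exp(-rT) = 0.99153602
N(d1) = 0.37355984; N(d2) = 0.34736672
C = S_0' * N(d1) - K * exp(-rT) * N(d2) = 10.54067958 * 0.37355984 - 10.9000 * 0.99153602 * 0.34736672 = 0.1833


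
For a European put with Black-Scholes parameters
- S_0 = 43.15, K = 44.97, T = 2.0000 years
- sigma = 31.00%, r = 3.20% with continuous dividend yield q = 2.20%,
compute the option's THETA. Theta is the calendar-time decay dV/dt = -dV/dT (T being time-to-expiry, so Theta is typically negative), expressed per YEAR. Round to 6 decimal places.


Answer: Theta = -1.354689

Derivation:
d1 = 0.1705879525; d2 = -0.2678182519
phi(d1) = 0.3931796456; exp(-qT) = 0.9569539575; exp(-rT) = 0.9380049995
Theta = -S*exp(-qT)*phi(d1)*sigma/(2*sqrt(T)) + r*K*exp(-rT)*N(-d2) - q*S*exp(-qT)*N(-d1)
N(-d1) = 0.4322738858; N(-d2) = 0.6055803896; sqrt(T) = 1.4142135624
Term 1 = -43.1500 * 0.9569539575 * 0.3931796456 * 0.3100 / (2 * 1.4142135624) = -1.7794245173
Term 2 = 0.0320 * 44.9700 * 0.9380049995 * 0.6055803896 = 0.8174285876
Term 3 = -0.0220 * 43.1500 * 0.9569539575 * 0.4322738858 = -0.3926933291
Theta = -1.7794245173 + (0.8174285876) + (-0.3926933291) = -1.354689


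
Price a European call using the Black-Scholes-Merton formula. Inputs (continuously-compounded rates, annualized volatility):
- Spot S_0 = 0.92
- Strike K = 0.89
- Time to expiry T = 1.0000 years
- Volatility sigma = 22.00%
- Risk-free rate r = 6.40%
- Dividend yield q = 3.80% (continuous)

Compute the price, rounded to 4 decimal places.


d1 = (ln(S/K) + (r - q + 0.5*sigma^2) * T) / (sigma * sqrt(T)) = 0.37887367
d2 = d1 - sigma * sqrt(T) = 0.15887367
exp(-rT) = 0.93800500; exp(-qT) = 0.96271294
C = S_0 * exp(-qT) * N(d1) - K * exp(-rT) * N(d2)
N(d1) = 0.64760916; N(d2) = 0.56311580
C = 0.9200 * 0.96271294 * 0.64760916 - 0.8900 * 0.93800500 * 0.56311580 = 0.1035

Answer: Price = 0.1035


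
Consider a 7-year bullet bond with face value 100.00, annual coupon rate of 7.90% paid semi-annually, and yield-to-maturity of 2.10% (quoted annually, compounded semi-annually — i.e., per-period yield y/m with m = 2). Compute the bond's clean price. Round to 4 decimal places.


Coupon per period c = face * coupon_rate / m = 3.950000
Periods per year m = 2; per-period yield y/m = 0.010500
Number of cashflows N = 14
Cashflows (t years, CF_t, discount factor 1/(1+y/m)^(m*t), PV):
  t = 0.5000: CF_t = 3.950000, DF = 0.989609, PV = 3.908956
  t = 1.0000: CF_t = 3.950000, DF = 0.979326, PV = 3.868338
  t = 1.5000: CF_t = 3.950000, DF = 0.969150, PV = 3.828143
  t = 2.0000: CF_t = 3.950000, DF = 0.959080, PV = 3.788365
  t = 2.5000: CF_t = 3.950000, DF = 0.949114, PV = 3.749001
  t = 3.0000: CF_t = 3.950000, DF = 0.939252, PV = 3.710045
  t = 3.5000: CF_t = 3.950000, DF = 0.929492, PV = 3.671494
  t = 4.0000: CF_t = 3.950000, DF = 0.919834, PV = 3.633344
  t = 4.5000: CF_t = 3.950000, DF = 0.910276, PV = 3.595591
  t = 5.0000: CF_t = 3.950000, DF = 0.900818, PV = 3.558229
  t = 5.5000: CF_t = 3.950000, DF = 0.891457, PV = 3.521256
  t = 6.0000: CF_t = 3.950000, DF = 0.882194, PV = 3.484667
  t = 6.5000: CF_t = 3.950000, DF = 0.873027, PV = 3.448458
  t = 7.0000: CF_t = 103.950000, DF = 0.863956, PV = 89.808211
Price P = sum_t PV_t = 137.574098

Answer: Price = 137.5741


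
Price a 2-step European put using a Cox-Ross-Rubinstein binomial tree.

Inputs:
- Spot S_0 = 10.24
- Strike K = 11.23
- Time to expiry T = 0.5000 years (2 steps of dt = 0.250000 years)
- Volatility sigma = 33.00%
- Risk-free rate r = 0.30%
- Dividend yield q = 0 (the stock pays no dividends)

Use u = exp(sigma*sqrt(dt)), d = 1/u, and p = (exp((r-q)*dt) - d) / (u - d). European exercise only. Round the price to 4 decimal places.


Answer: Price = V(0,0) = 1.6129

Derivation:
dt = T/N = 0.250000
u = exp(sigma*sqrt(dt)) = 1.179393; d = 1/u = 0.847894
p = (exp((r-q)*dt) - d) / (u - d) = 0.461107
Discount per step: exp(-r*dt) = 0.999250
Stock lattice S(k, i) with i counting down-moves:
  k=0: S(0,0) = 10.2400
  k=1: S(1,0) = 12.0770; S(1,1) = 8.6824
  k=2: S(2,0) = 14.2435; S(2,1) = 10.2400; S(2,2) = 7.3618
Terminal payoffs V(N, i) = max(K - S_T, 0):
  V(2,0) = 0.000000; V(2,1) = 0.990000; V(2,2) = 3.868221
Backward induction: V(k, i) = exp(-r*dt) * [p * V(k+1, i) + (1-p) * V(k+1, i+1)].
  V(1,0) = exp(-r*dt) * [p*0.000000 + (1-p)*0.990000] = 0.533104
  V(1,1) = exp(-r*dt) * [p*0.990000 + (1-p)*3.868221] = 2.539149
  V(0,0) = exp(-r*dt) * [p*0.533104 + (1-p)*2.539149] = 1.612938


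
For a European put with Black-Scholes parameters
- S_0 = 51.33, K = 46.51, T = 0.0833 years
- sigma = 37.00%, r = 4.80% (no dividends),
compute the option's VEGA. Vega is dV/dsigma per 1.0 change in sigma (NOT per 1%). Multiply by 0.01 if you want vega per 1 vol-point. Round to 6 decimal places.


Answer: Vega = 3.533714

Derivation:
d1 = 1.0142326519; d2 = 0.9074442162
phi(d1) = 0.2385270711; exp(-qT) = 1.0000000000; exp(-rT) = 0.9960095830
Vega = S * exp(-qT) * phi(d1) * sqrt(T) = 51.3300 * 1.0000000000 * 0.2385270711 * 0.2886173938 = 3.533714


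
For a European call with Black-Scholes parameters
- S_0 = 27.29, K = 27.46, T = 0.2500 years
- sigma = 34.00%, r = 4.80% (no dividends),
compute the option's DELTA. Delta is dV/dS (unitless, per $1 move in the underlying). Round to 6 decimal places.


Answer: Delta = 0.547385

Derivation:
d1 = 0.1190584375; d2 = -0.0509415625
phi(d1) = 0.3961247908; exp(-qT) = 1.0000000000; exp(-rT) = 0.9880717129
N(d1) = 0.5473854707
Delta = exp(-qT) * N(d1) = 1.0000000000 * 0.5473854707 = 0.547385


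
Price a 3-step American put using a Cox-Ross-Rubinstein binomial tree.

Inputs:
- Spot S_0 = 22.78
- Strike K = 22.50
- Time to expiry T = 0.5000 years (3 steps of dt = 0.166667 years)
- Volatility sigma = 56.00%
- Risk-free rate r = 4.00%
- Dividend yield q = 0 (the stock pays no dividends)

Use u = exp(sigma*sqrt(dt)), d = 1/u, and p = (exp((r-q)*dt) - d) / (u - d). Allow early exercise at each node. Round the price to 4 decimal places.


Answer: Price = V(0,0) = 3.5003

Derivation:
dt = T/N = 0.166667
u = exp(sigma*sqrt(dt)) = 1.256863; d = 1/u = 0.795632
p = (exp((r-q)*dt) - d) / (u - d) = 0.457595
Discount per step: exp(-r*dt) = 0.993356
Stock lattice S(k, i) with i counting down-moves:
  k=0: S(0,0) = 22.7800
  k=1: S(1,0) = 28.6313; S(1,1) = 18.1245
  k=2: S(2,0) = 35.9857; S(2,1) = 22.7800; S(2,2) = 14.4204
  k=3: S(3,0) = 45.2291; S(3,1) = 28.6313; S(3,2) = 18.1245; S(3,3) = 11.4733
Terminal payoffs V(N, i) = max(K - S_T, 0):
  V(3,0) = 0.000000; V(3,1) = 0.000000; V(3,2) = 4.375513; V(3,3) = 11.026663
Backward induction: V(k, i) = exp(-r*dt) * [p * V(k+1, i) + (1-p) * V(k+1, i+1)]; then take max(V_cont, immediate exercise) for American.
  V(2,0) = exp(-r*dt) * [p*0.000000 + (1-p)*0.000000] = 0.000000; exercise = 0.000000; V(2,0) = max -> 0.000000
  V(2,1) = exp(-r*dt) * [p*0.000000 + (1-p)*4.375513] = 2.357530; exercise = 0.000000; V(2,1) = max -> 2.357530
  V(2,2) = exp(-r*dt) * [p*4.375513 + (1-p)*11.026663] = 7.930084; exercise = 8.079586; V(2,2) = max -> 8.079586
  V(1,0) = exp(-r*dt) * [p*0.000000 + (1-p)*2.357530] = 1.270239; exercise = 0.000000; V(1,0) = max -> 1.270239
  V(1,1) = exp(-r*dt) * [p*2.357530 + (1-p)*8.079586] = 5.424913; exercise = 4.375513; V(1,1) = max -> 5.424913
  V(0,0) = exp(-r*dt) * [p*1.270239 + (1-p)*5.424913] = 3.500340; exercise = 0.000000; V(0,0) = max -> 3.500340


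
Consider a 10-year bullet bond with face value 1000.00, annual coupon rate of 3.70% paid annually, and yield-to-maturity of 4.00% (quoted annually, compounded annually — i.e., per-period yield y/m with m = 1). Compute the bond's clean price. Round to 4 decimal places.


Answer: Price = 975.6673

Derivation:
Coupon per period c = face * coupon_rate / m = 37.000000
Periods per year m = 1; per-period yield y/m = 0.040000
Number of cashflows N = 10
Cashflows (t years, CF_t, discount factor 1/(1+y/m)^(m*t), PV):
  t = 1.0000: CF_t = 37.000000, DF = 0.961538, PV = 35.576923
  t = 2.0000: CF_t = 37.000000, DF = 0.924556, PV = 34.208580
  t = 3.0000: CF_t = 37.000000, DF = 0.888996, PV = 32.892865
  t = 4.0000: CF_t = 37.000000, DF = 0.854804, PV = 31.627755
  t = 5.0000: CF_t = 37.000000, DF = 0.821927, PV = 30.411303
  t = 6.0000: CF_t = 37.000000, DF = 0.790315, PV = 29.241637
  t = 7.0000: CF_t = 37.000000, DF = 0.759918, PV = 28.116959
  t = 8.0000: CF_t = 37.000000, DF = 0.730690, PV = 27.035538
  t = 9.0000: CF_t = 37.000000, DF = 0.702587, PV = 25.995709
  t = 10.0000: CF_t = 1037.000000, DF = 0.675564, PV = 700.560043
Price P = sum_t PV_t = 975.667313


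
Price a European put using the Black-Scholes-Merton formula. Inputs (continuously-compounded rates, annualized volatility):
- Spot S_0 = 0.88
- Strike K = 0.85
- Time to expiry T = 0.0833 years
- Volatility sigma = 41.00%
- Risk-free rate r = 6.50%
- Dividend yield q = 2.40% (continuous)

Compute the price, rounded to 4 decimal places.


d1 = (ln(S/K) + (r - q + 0.5*sigma^2) * T) / (sigma * sqrt(T)) = 0.38114620
d2 = d1 - sigma * sqrt(T) = 0.26281307
exp(-rT) = 0.99460013; exp(-qT) = 0.99800280
P = K * exp(-rT) * N(-d2) - S_0 * exp(-qT) * N(-d1)
N(-d1) = 0.35154738; N(-d2) = 0.39634733
P = 0.8500 * 0.99460013 * 0.39634733 - 0.8800 * 0.99800280 * 0.35154738 = 0.0263

Answer: Price = 0.0263


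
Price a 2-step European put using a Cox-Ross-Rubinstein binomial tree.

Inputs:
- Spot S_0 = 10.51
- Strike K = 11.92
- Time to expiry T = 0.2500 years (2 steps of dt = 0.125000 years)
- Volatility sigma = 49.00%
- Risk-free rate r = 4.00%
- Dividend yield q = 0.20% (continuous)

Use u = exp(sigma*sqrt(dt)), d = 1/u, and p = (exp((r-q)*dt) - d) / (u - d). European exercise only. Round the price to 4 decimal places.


dt = T/N = 0.125000
u = exp(sigma*sqrt(dt)) = 1.189153; d = 1/u = 0.840935
p = (exp((r-q)*dt) - d) / (u - d) = 0.470471
Discount per step: exp(-r*dt) = 0.995012
Stock lattice S(k, i) with i counting down-moves:
  k=0: S(0,0) = 10.5100
  k=1: S(1,0) = 12.4980; S(1,1) = 8.8382
  k=2: S(2,0) = 14.8620; S(2,1) = 10.5100; S(2,2) = 7.4324
Terminal payoffs V(N, i) = max(K - S_T, 0):
  V(2,0) = 0.000000; V(2,1) = 1.410000; V(2,2) = 4.487629
Backward induction: V(k, i) = exp(-r*dt) * [p * V(k+1, i) + (1-p) * V(k+1, i+1)].
  V(1,0) = exp(-r*dt) * [p*0.000000 + (1-p)*1.410000] = 0.742912
  V(1,1) = exp(-r*dt) * [p*1.410000 + (1-p)*4.487629] = 3.024533
  V(0,0) = exp(-r*dt) * [p*0.742912 + (1-p)*3.024533] = 1.941365

Answer: Price = V(0,0) = 1.9414


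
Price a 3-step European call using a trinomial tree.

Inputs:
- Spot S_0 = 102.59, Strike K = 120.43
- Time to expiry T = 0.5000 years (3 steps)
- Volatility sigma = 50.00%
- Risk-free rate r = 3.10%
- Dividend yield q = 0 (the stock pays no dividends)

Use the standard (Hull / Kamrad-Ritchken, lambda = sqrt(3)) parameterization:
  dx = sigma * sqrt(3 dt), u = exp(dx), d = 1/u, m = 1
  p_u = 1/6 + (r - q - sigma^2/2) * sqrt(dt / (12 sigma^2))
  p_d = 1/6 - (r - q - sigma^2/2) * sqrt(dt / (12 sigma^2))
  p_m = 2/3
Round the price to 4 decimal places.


Answer: Price = V(0,0) = 9.2956

Derivation:
dt = T/N = 0.166667; dx = sigma*sqrt(3*dt) = 0.353553
u = exp(dx) = 1.424119; d = 1/u = 0.702189
p_u = 0.144511, p_m = 0.666667, p_d = 0.188823
Discount per step: exp(-r*dt) = 0.994847
Stock lattice S(k, j) with j the centered position index:
  k=0: S(0,+0) = 102.5900
  k=1: S(1,-1) = 72.0375; S(1,+0) = 102.5900; S(1,+1) = 146.1004
  k=2: S(2,-2) = 50.5839; S(2,-1) = 72.0375; S(2,+0) = 102.5900; S(2,+1) = 146.1004; S(2,+2) = 208.0643
  k=3: S(3,-3) = 35.5194; S(3,-2) = 50.5839; S(3,-1) = 72.0375; S(3,+0) = 102.5900; S(3,+1) = 146.1004; S(3,+2) = 208.0643; S(3,+3) = 296.3083
Terminal payoffs V(N, j) = max(S_T - K, 0):
  V(3,-3) = 0.000000; V(3,-2) = 0.000000; V(3,-1) = 0.000000; V(3,+0) = 0.000000; V(3,+1) = 25.670370; V(3,+2) = 87.634316; V(3,+3) = 175.878350
Backward induction: V(k, j) = exp(-r*dt) * [p_u * V(k+1, j+1) + p_m * V(k+1, j) + p_d * V(k+1, j-1)]
  V(2,-2) = exp(-r*dt) * [p_u*0.000000 + p_m*0.000000 + p_d*0.000000] = 0.000000
  V(2,-1) = exp(-r*dt) * [p_u*0.000000 + p_m*0.000000 + p_d*0.000000] = 0.000000
  V(2,+0) = exp(-r*dt) * [p_u*25.670370 + p_m*0.000000 + p_d*0.000000] = 3.690525
  V(2,+1) = exp(-r*dt) * [p_u*87.634316 + p_m*25.670370 + p_d*0.000000] = 29.624218
  V(2,+2) = exp(-r*dt) * [p_u*175.878350 + p_m*87.634316 + p_d*25.670370] = 88.229290
  V(1,-1) = exp(-r*dt) * [p_u*3.690525 + p_m*0.000000 + p_d*0.000000] = 0.530572
  V(1,+0) = exp(-r*dt) * [p_u*29.624218 + p_m*3.690525 + p_d*0.000000] = 6.706625
  V(1,+1) = exp(-r*dt) * [p_u*88.229290 + p_m*29.624218 + p_d*3.690525] = 33.025333
  V(0,+0) = exp(-r*dt) * [p_u*33.025333 + p_m*6.706625 + p_d*0.530572] = 9.295628


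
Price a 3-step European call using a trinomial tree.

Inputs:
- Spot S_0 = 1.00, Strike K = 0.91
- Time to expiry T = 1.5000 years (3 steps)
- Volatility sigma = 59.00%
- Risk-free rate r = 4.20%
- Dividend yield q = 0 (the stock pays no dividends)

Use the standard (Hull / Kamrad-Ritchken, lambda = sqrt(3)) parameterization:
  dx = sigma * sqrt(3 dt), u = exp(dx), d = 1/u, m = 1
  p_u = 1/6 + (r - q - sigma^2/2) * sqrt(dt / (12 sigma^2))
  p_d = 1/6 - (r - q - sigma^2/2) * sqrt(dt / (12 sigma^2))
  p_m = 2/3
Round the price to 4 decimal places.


Answer: Price = V(0,0) = 0.3226

Derivation:
dt = T/N = 0.500000; dx = sigma*sqrt(3*dt) = 0.722599
u = exp(dx) = 2.059781; d = 1/u = 0.485489
p_u = 0.120981, p_m = 0.666667, p_d = 0.212352
Discount per step: exp(-r*dt) = 0.979219
Stock lattice S(k, j) with j the centered position index:
  k=0: S(0,+0) = 1.0000
  k=1: S(1,-1) = 0.4855; S(1,+0) = 1.0000; S(1,+1) = 2.0598
  k=2: S(2,-2) = 0.2357; S(2,-1) = 0.4855; S(2,+0) = 1.0000; S(2,+1) = 2.0598; S(2,+2) = 4.2427
  k=3: S(3,-3) = 0.1144; S(3,-2) = 0.2357; S(3,-1) = 0.4855; S(3,+0) = 1.0000; S(3,+1) = 2.0598; S(3,+2) = 4.2427; S(3,+3) = 8.7390
Terminal payoffs V(N, j) = max(S_T - K, 0):
  V(3,-3) = 0.000000; V(3,-2) = 0.000000; V(3,-1) = 0.000000; V(3,+0) = 0.090000; V(3,+1) = 1.149781; V(3,+2) = 3.332696; V(3,+3) = 7.829023
Backward induction: V(k, j) = exp(-r*dt) * [p_u * V(k+1, j+1) + p_m * V(k+1, j) + p_d * V(k+1, j-1)]
  V(2,-2) = exp(-r*dt) * [p_u*0.000000 + p_m*0.000000 + p_d*0.000000] = 0.000000
  V(2,-1) = exp(-r*dt) * [p_u*0.090000 + p_m*0.000000 + p_d*0.000000] = 0.010662
  V(2,+0) = exp(-r*dt) * [p_u*1.149781 + p_m*0.090000 + p_d*0.000000] = 0.194964
  V(2,+1) = exp(-r*dt) * [p_u*3.332696 + p_m*1.149781 + p_d*0.090000] = 1.164120
  V(2,+2) = exp(-r*dt) * [p_u*7.829023 + p_m*3.332696 + p_d*1.149781] = 3.342190
  V(1,-1) = exp(-r*dt) * [p_u*0.194964 + p_m*0.010662 + p_d*0.000000] = 0.030057
  V(1,+0) = exp(-r*dt) * [p_u*1.164120 + p_m*0.194964 + p_d*0.010662] = 0.267402
  V(1,+1) = exp(-r*dt) * [p_u*3.342190 + p_m*1.164120 + p_d*0.194964] = 1.196431
  V(0,+0) = exp(-r*dt) * [p_u*1.196431 + p_m*0.267402 + p_d*0.030057] = 0.322551


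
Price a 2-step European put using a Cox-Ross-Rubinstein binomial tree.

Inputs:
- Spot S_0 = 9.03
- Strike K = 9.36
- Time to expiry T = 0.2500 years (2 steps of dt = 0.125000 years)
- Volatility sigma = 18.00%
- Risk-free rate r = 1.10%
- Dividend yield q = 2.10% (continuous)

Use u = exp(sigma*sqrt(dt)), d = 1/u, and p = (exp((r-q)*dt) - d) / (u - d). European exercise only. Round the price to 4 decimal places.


dt = T/N = 0.125000
u = exp(sigma*sqrt(dt)) = 1.065708; d = 1/u = 0.938343
p = (exp((r-q)*dt) - d) / (u - d) = 0.474287
Discount per step: exp(-r*dt) = 0.998626
Stock lattice S(k, i) with i counting down-moves:
  k=0: S(0,0) = 9.0300
  k=1: S(1,0) = 9.6233; S(1,1) = 8.4732
  k=2: S(2,0) = 10.2557; S(2,1) = 9.0300; S(2,2) = 7.9508
Terminal payoffs V(N, i) = max(K - S_T, 0):
  V(2,0) = 0.000000; V(2,1) = 0.330000; V(2,2) = 1.409195
Backward induction: V(k, i) = exp(-r*dt) * [p * V(k+1, i) + (1-p) * V(k+1, i+1)].
  V(1,0) = exp(-r*dt) * [p*0.000000 + (1-p)*0.330000] = 0.173247
  V(1,1) = exp(-r*dt) * [p*0.330000 + (1-p)*1.409195] = 0.896114
  V(0,0) = exp(-r*dt) * [p*0.173247 + (1-p)*0.896114] = 0.552507

Answer: Price = V(0,0) = 0.5525


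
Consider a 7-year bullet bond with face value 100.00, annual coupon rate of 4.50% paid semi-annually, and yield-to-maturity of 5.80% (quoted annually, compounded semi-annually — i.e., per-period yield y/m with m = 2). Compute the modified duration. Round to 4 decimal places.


Coupon per period c = face * coupon_rate / m = 2.250000
Periods per year m = 2; per-period yield y/m = 0.029000
Number of cashflows N = 14
Cashflows (t years, CF_t, discount factor 1/(1+y/m)^(m*t), PV):
  t = 0.5000: CF_t = 2.250000, DF = 0.971817, PV = 2.186589
  t = 1.0000: CF_t = 2.250000, DF = 0.944429, PV = 2.124965
  t = 1.5000: CF_t = 2.250000, DF = 0.917812, PV = 2.065078
  t = 2.0000: CF_t = 2.250000, DF = 0.891946, PV = 2.006878
  t = 2.5000: CF_t = 2.250000, DF = 0.866808, PV = 1.950319
  t = 3.0000: CF_t = 2.250000, DF = 0.842379, PV = 1.895354
  t = 3.5000: CF_t = 2.250000, DF = 0.818639, PV = 1.841938
  t = 4.0000: CF_t = 2.250000, DF = 0.795567, PV = 1.790027
  t = 4.5000: CF_t = 2.250000, DF = 0.773146, PV = 1.739579
  t = 5.0000: CF_t = 2.250000, DF = 0.751357, PV = 1.690553
  t = 5.5000: CF_t = 2.250000, DF = 0.730182, PV = 1.642909
  t = 6.0000: CF_t = 2.250000, DF = 0.709603, PV = 1.596607
  t = 6.5000: CF_t = 2.250000, DF = 0.689605, PV = 1.551610
  t = 7.0000: CF_t = 102.250000, DF = 0.670170, PV = 68.524846
Price P = sum_t PV_t = 92.607251
First compute Macaulay numerator sum_t t * PV_t:
  t * PV_t at t = 0.5000: 1.093294
  t * PV_t at t = 1.0000: 2.124965
  t * PV_t at t = 1.5000: 3.097617
  t * PV_t at t = 2.0000: 4.013756
  t * PV_t at t = 2.5000: 4.875797
  t * PV_t at t = 3.0000: 5.686061
  t * PV_t at t = 3.5000: 6.446781
  t * PV_t at t = 4.0000: 7.160107
  t * PV_t at t = 4.5000: 7.828105
  t * PV_t at t = 5.0000: 8.452765
  t * PV_t at t = 5.5000: 9.035997
  t * PV_t at t = 6.0000: 9.579642
  t * PV_t at t = 6.5000: 10.085467
  t * PV_t at t = 7.0000: 479.673924
Macaulay duration D = 559.154279 / 92.607251 = 6.037910
Modified duration = D / (1 + y/m) = 6.037910 / (1 + 0.029000) = 5.867746

Answer: Modified duration = 5.8677


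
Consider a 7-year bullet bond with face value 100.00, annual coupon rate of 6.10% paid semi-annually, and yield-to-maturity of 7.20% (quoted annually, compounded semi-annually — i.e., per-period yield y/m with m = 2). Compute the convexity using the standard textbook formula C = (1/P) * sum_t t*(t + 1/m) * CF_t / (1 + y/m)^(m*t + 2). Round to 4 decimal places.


Answer: Convexity = 37.5208

Derivation:
Coupon per period c = face * coupon_rate / m = 3.050000
Periods per year m = 2; per-period yield y/m = 0.036000
Number of cashflows N = 14
Cashflows (t years, CF_t, discount factor 1/(1+y/m)^(m*t), PV):
  t = 0.5000: CF_t = 3.050000, DF = 0.965251, PV = 2.944015
  t = 1.0000: CF_t = 3.050000, DF = 0.931709, PV = 2.841714
  t = 1.5000: CF_t = 3.050000, DF = 0.899333, PV = 2.742967
  t = 2.0000: CF_t = 3.050000, DF = 0.868082, PV = 2.647651
  t = 2.5000: CF_t = 3.050000, DF = 0.837917, PV = 2.555648
  t = 3.0000: CF_t = 3.050000, DF = 0.808801, PV = 2.466842
  t = 3.5000: CF_t = 3.050000, DF = 0.780696, PV = 2.381121
  t = 4.0000: CF_t = 3.050000, DF = 0.753567, PV = 2.298380
  t = 4.5000: CF_t = 3.050000, DF = 0.727381, PV = 2.218513
  t = 5.0000: CF_t = 3.050000, DF = 0.702106, PV = 2.141422
  t = 5.5000: CF_t = 3.050000, DF = 0.677708, PV = 2.067010
  t = 6.0000: CF_t = 3.050000, DF = 0.654158, PV = 1.995183
  t = 6.5000: CF_t = 3.050000, DF = 0.631427, PV = 1.925852
  t = 7.0000: CF_t = 103.050000, DF = 0.609486, PV = 62.807487
Price P = sum_t PV_t = 94.033807
Convexity numerator sum_t t*(t + 1/m) * CF_t / (1+y/m)^(m*t + 2):
  t = 0.5000: term = 1.371483
  t = 1.0000: term = 3.971477
  t = 1.5000: term = 7.666944
  t = 2.0000: term = 12.334209
  t = 2.5000: term = 17.858411
  t = 3.0000: term = 24.132988
  t = 3.5000: term = 31.059186
  t = 4.0000: term = 38.545598
  t = 4.5000: term = 46.507720
  t = 5.0000: term = 54.867537
  t = 5.5000: term = 63.553132
  t = 6.0000: term = 72.498308
  t = 6.5000: term = 81.642239
  t = 7.0000: term = 3072.212225
Convexity = (1/P) * sum = 3528.221459 / 94.033807 = 37.520776


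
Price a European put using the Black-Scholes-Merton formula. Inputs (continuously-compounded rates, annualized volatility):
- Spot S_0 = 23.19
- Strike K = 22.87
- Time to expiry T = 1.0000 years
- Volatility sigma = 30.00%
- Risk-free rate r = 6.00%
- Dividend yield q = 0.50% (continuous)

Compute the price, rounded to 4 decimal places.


Answer: Price = 1.9609

Derivation:
d1 = (ln(S/K) + (r - q + 0.5*sigma^2) * T) / (sigma * sqrt(T)) = 0.37965048
d2 = d1 - sigma * sqrt(T) = 0.07965048
exp(-rT) = 0.94176453; exp(-qT) = 0.99501248
P = K * exp(-rT) * N(-d2) - S_0 * exp(-qT) * N(-d1)
N(-d1) = 0.35210244; N(-d2) = 0.46825762
P = 22.8700 * 0.94176453 * 0.46825762 - 23.1900 * 0.99501248 * 0.35210244 = 1.9609


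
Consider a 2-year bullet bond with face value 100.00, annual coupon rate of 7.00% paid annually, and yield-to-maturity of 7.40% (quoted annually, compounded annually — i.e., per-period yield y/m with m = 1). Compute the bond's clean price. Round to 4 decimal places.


Coupon per period c = face * coupon_rate / m = 7.000000
Periods per year m = 1; per-period yield y/m = 0.074000
Number of cashflows N = 2
Cashflows (t years, CF_t, discount factor 1/(1+y/m)^(m*t), PV):
  t = 1.0000: CF_t = 7.000000, DF = 0.931099, PV = 6.517691
  t = 2.0000: CF_t = 107.000000, DF = 0.866945, PV = 92.763092
Price P = sum_t PV_t = 99.280783

Answer: Price = 99.2808


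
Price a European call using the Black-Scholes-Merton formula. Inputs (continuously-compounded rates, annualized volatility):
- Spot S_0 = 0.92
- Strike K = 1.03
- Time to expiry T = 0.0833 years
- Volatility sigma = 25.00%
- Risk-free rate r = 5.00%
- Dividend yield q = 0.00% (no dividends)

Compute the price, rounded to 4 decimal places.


Answer: Price = 0.0020

Derivation:
d1 = (ln(S/K) + (r - q + 0.5*sigma^2) * T) / (sigma * sqrt(T)) = -1.47146067
d2 = d1 - sigma * sqrt(T) = -1.54361502
exp(-rT) = 0.99584366; exp(-qT) = 1.00000000
C = S_0 * exp(-qT) * N(d1) - K * exp(-rT) * N(d2)
N(d1) = 0.07058329; N(d2) = 0.06134081
C = 0.9200 * 1.00000000 * 0.07058329 - 1.0300 * 0.99584366 * 0.06134081 = 0.0020
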